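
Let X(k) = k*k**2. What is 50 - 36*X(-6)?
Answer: 7826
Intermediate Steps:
X(k) = k**3
50 - 36*X(-6) = 50 - 36*(-6)**3 = 50 - 36*(-216) = 50 + 7776 = 7826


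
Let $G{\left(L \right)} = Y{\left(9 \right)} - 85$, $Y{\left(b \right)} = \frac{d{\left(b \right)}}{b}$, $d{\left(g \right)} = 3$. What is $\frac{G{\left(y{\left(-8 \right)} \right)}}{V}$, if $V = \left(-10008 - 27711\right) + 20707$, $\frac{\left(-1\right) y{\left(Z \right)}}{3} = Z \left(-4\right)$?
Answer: $\frac{127}{25518} \approx 0.0049769$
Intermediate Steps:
$y{\left(Z \right)} = 12 Z$ ($y{\left(Z \right)} = - 3 Z \left(-4\right) = - 3 \left(- 4 Z\right) = 12 Z$)
$Y{\left(b \right)} = \frac{3}{b}$
$G{\left(L \right)} = - \frac{254}{3}$ ($G{\left(L \right)} = \frac{3}{9} - 85 = 3 \cdot \frac{1}{9} - 85 = \frac{1}{3} - 85 = - \frac{254}{3}$)
$V = -17012$ ($V = -37719 + 20707 = -17012$)
$\frac{G{\left(y{\left(-8 \right)} \right)}}{V} = - \frac{254}{3 \left(-17012\right)} = \left(- \frac{254}{3}\right) \left(- \frac{1}{17012}\right) = \frac{127}{25518}$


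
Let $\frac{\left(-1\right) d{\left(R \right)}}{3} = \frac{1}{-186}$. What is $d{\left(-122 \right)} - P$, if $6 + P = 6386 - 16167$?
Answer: $\frac{606795}{62} \approx 9787.0$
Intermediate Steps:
$d{\left(R \right)} = \frac{1}{62}$ ($d{\left(R \right)} = - \frac{3}{-186} = \left(-3\right) \left(- \frac{1}{186}\right) = \frac{1}{62}$)
$P = -9787$ ($P = -6 + \left(6386 - 16167\right) = -6 - 9781 = -9787$)
$d{\left(-122 \right)} - P = \frac{1}{62} - -9787 = \frac{1}{62} + 9787 = \frac{606795}{62}$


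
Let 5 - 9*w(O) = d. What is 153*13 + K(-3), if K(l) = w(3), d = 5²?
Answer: 17881/9 ≈ 1986.8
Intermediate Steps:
d = 25
w(O) = -20/9 (w(O) = 5/9 - ⅑*25 = 5/9 - 25/9 = -20/9)
K(l) = -20/9
153*13 + K(-3) = 153*13 - 20/9 = 1989 - 20/9 = 17881/9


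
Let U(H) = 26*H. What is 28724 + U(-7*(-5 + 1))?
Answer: 29452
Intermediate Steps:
28724 + U(-7*(-5 + 1)) = 28724 + 26*(-7*(-5 + 1)) = 28724 + 26*(-7*(-4)) = 28724 + 26*28 = 28724 + 728 = 29452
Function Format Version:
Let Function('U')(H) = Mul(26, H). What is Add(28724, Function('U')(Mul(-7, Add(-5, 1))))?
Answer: 29452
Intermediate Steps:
Add(28724, Function('U')(Mul(-7, Add(-5, 1)))) = Add(28724, Mul(26, Mul(-7, Add(-5, 1)))) = Add(28724, Mul(26, Mul(-7, -4))) = Add(28724, Mul(26, 28)) = Add(28724, 728) = 29452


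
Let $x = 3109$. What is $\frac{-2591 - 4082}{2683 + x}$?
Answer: $- \frac{6673}{5792} \approx -1.1521$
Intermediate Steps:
$\frac{-2591 - 4082}{2683 + x} = \frac{-2591 - 4082}{2683 + 3109} = - \frac{6673}{5792}$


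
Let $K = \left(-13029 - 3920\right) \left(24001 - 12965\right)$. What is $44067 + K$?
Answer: $-187005097$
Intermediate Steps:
$K = -187049164$ ($K = \left(-16949\right) 11036 = -187049164$)
$44067 + K = 44067 - 187049164 = -187005097$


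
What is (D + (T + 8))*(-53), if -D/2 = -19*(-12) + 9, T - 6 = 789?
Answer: -17437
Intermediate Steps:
T = 795 (T = 6 + 789 = 795)
D = -474 (D = -2*(-19*(-12) + 9) = -2*(228 + 9) = -2*237 = -474)
(D + (T + 8))*(-53) = (-474 + (795 + 8))*(-53) = (-474 + 803)*(-53) = 329*(-53) = -17437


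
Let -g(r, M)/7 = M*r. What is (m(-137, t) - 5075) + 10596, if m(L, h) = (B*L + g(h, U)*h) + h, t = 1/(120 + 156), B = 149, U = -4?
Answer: -70900793/4761 ≈ -14892.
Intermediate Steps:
g(r, M) = -7*M*r
t = 1/276 ≈ 0.0036232
m(L, h) = h + 28*h² + 149*L (m(L, h) = (149*L + (-7*(-4)*h)*h) + h = (149*L + (28*h)*h) + h = (149*L + 28*h²) + h = (28*h² + 149*L) + h = h + 28*h² + 149*L)
(m(-137, t) - 5075) + 10596 = ((1/276 + 28*(1/276)² + 149*(-137)) - 5075) + 10596 = ((1/276 + 28*(1/76176) - 20413) - 5075) + 10596 = ((1/276 + 7/19044 - 20413) - 5075) + 10596 = (-97186274/4761 - 5075) + 10596 = -121348349/4761 + 10596 = -70900793/4761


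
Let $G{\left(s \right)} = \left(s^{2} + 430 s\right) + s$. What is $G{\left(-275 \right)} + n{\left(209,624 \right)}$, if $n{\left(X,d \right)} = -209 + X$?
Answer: $-42900$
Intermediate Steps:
$G{\left(s \right)} = s^{2} + 431 s$
$G{\left(-275 \right)} + n{\left(209,624 \right)} = - 275 \left(431 - 275\right) + \left(-209 + 209\right) = \left(-275\right) 156 + 0 = -42900 + 0 = -42900$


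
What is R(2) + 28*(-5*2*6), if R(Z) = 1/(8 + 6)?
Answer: -23519/14 ≈ -1679.9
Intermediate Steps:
R(Z) = 1/14
R(2) + 28*(-5*2*6) = 1/14 + 28*(-5*2*6) = 1/14 + 28*(-10*6) = 1/14 + 28*(-60) = 1/14 - 1680 = -23519/14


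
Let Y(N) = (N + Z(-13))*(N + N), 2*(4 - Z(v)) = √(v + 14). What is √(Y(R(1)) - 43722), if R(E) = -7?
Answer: I*√43673 ≈ 208.98*I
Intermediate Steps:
Z(v) = 4 - √(14 + v)/2 (Z(v) = 4 - √(v + 14)/2 = 4 - √(14 + v)/2)
Y(N) = 2*N*(7/2 + N) (Y(N) = (N + (4 - √(14 - 13)/2))*(N + N) = (N + (4 - √1/2))*(2*N) = (N + (4 - ½*1))*(2*N) = (N + (4 - ½))*(2*N) = (N + 7/2)*(2*N) = (7/2 + N)*(2*N) = 2*N*(7/2 + N))
√(Y(R(1)) - 43722) = √(-7*(7 + 2*(-7)) - 43722) = √(-7*(7 - 14) - 43722) = √(-7*(-7) - 43722) = √(49 - 43722) = √(-43673) = I*√43673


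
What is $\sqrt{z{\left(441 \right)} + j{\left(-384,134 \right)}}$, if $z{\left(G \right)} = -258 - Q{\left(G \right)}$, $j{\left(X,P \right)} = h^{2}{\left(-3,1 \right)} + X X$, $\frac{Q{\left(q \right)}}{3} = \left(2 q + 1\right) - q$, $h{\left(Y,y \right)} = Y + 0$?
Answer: $9 \sqrt{1801} \approx 381.94$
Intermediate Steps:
$h{\left(Y,y \right)} = Y$
$Q{\left(q \right)} = 3 + 3 q$ ($Q{\left(q \right)} = 3 \left(\left(2 q + 1\right) - q\right) = 3 \left(\left(1 + 2 q\right) - q\right) = 3 \left(1 + q\right) = 3 + 3 q$)
$j{\left(X,P \right)} = 9 + X^{2}$ ($j{\left(X,P \right)} = \left(-3\right)^{2} + X X = 9 + X^{2}$)
$z{\left(G \right)} = -261 - 3 G$ ($z{\left(G \right)} = -258 - \left(3 + 3 G\right) = -261 - 3 G$)
$\sqrt{z{\left(441 \right)} + j{\left(-384,134 \right)}} = \sqrt{\left(-261 - 1323\right) + \left(9 + \left(-384\right)^{2}\right)} = \sqrt{\left(-261 - 1323\right) + \left(9 + 147456\right)} = \sqrt{-1584 + 147465} = \sqrt{145881} = 9 \sqrt{1801}$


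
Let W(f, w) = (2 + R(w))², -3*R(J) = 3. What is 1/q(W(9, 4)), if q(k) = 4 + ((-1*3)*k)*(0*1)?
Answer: ¼ ≈ 0.25000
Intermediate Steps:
R(J) = -1 (R(J) = -⅓*3 = -1)
W(f, w) = 1 (W(f, w) = (2 - 1)² = 1² = 1)
q(k) = 4 (q(k) = 4 - 3*k*0 = 4 + 0 = 4)
1/q(W(9, 4)) = 1/4 = ¼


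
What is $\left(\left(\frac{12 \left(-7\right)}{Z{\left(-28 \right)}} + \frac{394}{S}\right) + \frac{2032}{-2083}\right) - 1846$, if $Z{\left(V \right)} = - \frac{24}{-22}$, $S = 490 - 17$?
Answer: $- \frac{1894793491}{985259} \approx -1923.1$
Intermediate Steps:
$S = 473$ ($S = 490 - 17 = 473$)
$Z{\left(V \right)} = \frac{12}{11}$ ($Z{\left(V \right)} = \left(-24\right) \left(- \frac{1}{22}\right) = \frac{12}{11}$)
$\left(\left(\frac{12 \left(-7\right)}{Z{\left(-28 \right)}} + \frac{394}{S}\right) + \frac{2032}{-2083}\right) - 1846 = \left(\left(\frac{12 \left(-7\right)}{\frac{12}{11}} + \frac{394}{473}\right) + \frac{2032}{-2083}\right) - 1846 = \left(\left(\left(-84\right) \frac{11}{12} + 394 \cdot \frac{1}{473}\right) + 2032 \left(- \frac{1}{2083}\right)\right) - 1846 = \left(\left(-77 + \frac{394}{473}\right) - \frac{2032}{2083}\right) - 1846 = \left(- \frac{36027}{473} - \frac{2032}{2083}\right) - 1846 = - \frac{76005377}{985259} - 1846 = - \frac{1894793491}{985259}$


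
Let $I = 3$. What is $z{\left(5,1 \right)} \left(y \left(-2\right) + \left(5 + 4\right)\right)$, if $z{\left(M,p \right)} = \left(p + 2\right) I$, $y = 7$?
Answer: $-45$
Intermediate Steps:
$z{\left(M,p \right)} = 6 + 3 p$ ($z{\left(M,p \right)} = \left(p + 2\right) 3 = \left(2 + p\right) 3 = 6 + 3 p$)
$z{\left(5,1 \right)} \left(y \left(-2\right) + \left(5 + 4\right)\right) = \left(6 + 3 \cdot 1\right) \left(7 \left(-2\right) + \left(5 + 4\right)\right) = \left(6 + 3\right) \left(-14 + 9\right) = 9 \left(-5\right) = -45$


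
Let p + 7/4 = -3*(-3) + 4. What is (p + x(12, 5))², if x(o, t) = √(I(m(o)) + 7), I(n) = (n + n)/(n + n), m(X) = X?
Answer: 2153/16 + 45*√2 ≈ 198.20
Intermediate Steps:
I(n) = 1 (I(n) = (2*n)/((2*n)) = (2*n)*(1/(2*n)) = 1)
x(o, t) = 2*√2 (x(o, t) = √(1 + 7) = √8 = 2*√2)
p = 45/4 (p = -7/4 + (-3*(-3) + 4) = -7/4 + (9 + 4) = -7/4 + 13 = 45/4 ≈ 11.250)
(p + x(12, 5))² = (45/4 + 2*√2)²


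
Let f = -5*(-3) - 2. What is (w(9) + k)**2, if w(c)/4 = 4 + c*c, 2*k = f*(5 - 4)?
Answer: 480249/4 ≈ 1.2006e+5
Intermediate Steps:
f = 13 (f = 15 - 2 = 13)
k = 13/2 (k = (13*(5 - 4))/2 = (13*1)/2 = (1/2)*13 = 13/2 ≈ 6.5000)
w(c) = 16 + 4*c**2 (w(c) = 4*(4 + c*c) = 4*(4 + c**2) = 16 + 4*c**2)
(w(9) + k)**2 = ((16 + 4*9**2) + 13/2)**2 = ((16 + 4*81) + 13/2)**2 = ((16 + 324) + 13/2)**2 = (340 + 13/2)**2 = (693/2)**2 = 480249/4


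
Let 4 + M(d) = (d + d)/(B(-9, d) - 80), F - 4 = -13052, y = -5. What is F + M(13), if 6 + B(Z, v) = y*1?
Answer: -91366/7 ≈ -13052.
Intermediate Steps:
F = -13048 (F = 4 - 13052 = -13048)
B(Z, v) = -11 (B(Z, v) = -6 - 5*1 = -6 - 5 = -11)
M(d) = -4 - 2*d/91 (M(d) = -4 + (d + d)/(-11 - 80) = -4 + (2*d)/(-91) = -4 + (2*d)*(-1/91) = -4 - 2*d/91)
F + M(13) = -13048 + (-4 - 2/91*13) = -13048 + (-4 - 2/7) = -13048 - 30/7 = -91366/7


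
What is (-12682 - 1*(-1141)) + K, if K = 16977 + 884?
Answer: 6320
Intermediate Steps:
K = 17861
(-12682 - 1*(-1141)) + K = (-12682 - 1*(-1141)) + 17861 = (-12682 + 1141) + 17861 = -11541 + 17861 = 6320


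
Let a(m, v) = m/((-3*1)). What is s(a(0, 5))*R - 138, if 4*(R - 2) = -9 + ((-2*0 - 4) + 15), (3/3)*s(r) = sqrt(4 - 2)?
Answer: -138 + 5*sqrt(2)/2 ≈ -134.46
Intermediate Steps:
a(m, v) = -m/3 (a(m, v) = m/(-3) = m*(-1/3) = -m/3)
s(r) = sqrt(2) (s(r) = sqrt(4 - 2) = sqrt(2))
R = 5/2 (R = 2 + (-9 + ((-2*0 - 4) + 15))/4 = 2 + (-9 + ((0 - 4) + 15))/4 = 2 + (-9 + (-4 + 15))/4 = 2 + (-9 + 11)/4 = 2 + (1/4)*2 = 2 + 1/2 = 5/2 ≈ 2.5000)
s(a(0, 5))*R - 138 = sqrt(2)*(5/2) - 138 = 5*sqrt(2)/2 - 138 = -138 + 5*sqrt(2)/2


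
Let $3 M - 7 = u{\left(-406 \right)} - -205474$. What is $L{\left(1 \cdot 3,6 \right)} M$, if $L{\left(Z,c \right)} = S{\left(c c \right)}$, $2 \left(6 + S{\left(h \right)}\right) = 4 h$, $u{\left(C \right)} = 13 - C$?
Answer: $4529800$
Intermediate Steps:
$S{\left(h \right)} = -6 + 2 h$ ($S{\left(h \right)} = -6 + \frac{4 h}{2} = -6 + 2 h$)
$L{\left(Z,c \right)} = -6 + 2 c^{2}$ ($L{\left(Z,c \right)} = -6 + 2 c c = -6 + 2 c^{2}$)
$M = \frac{205900}{3}$ ($M = \frac{7}{3} + \frac{\left(13 - -406\right) - -205474}{3} = \frac{7}{3} + \frac{\left(13 + 406\right) + 205474}{3} = \frac{7}{3} + \frac{419 + 205474}{3} = \frac{7}{3} + \frac{1}{3} \cdot 205893 = \frac{7}{3} + 68631 = \frac{205900}{3} \approx 68633.0$)
$L{\left(1 \cdot 3,6 \right)} M = \left(-6 + 2 \cdot 6^{2}\right) \frac{205900}{3} = \left(-6 + 2 \cdot 36\right) \frac{205900}{3} = \left(-6 + 72\right) \frac{205900}{3} = 66 \cdot \frac{205900}{3} = 4529800$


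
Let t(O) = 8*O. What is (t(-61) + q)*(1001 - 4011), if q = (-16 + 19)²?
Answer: 1441790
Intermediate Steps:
q = 9 (q = 3² = 9)
(t(-61) + q)*(1001 - 4011) = (8*(-61) + 9)*(1001 - 4011) = (-488 + 9)*(-3010) = -479*(-3010) = 1441790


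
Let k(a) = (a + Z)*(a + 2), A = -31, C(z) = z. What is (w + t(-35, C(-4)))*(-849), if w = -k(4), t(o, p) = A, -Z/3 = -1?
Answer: 61977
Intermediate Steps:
Z = 3 (Z = -3*(-1) = 3)
t(o, p) = -31
k(a) = (2 + a)*(3 + a) (k(a) = (a + 3)*(a + 2) = (3 + a)*(2 + a) = (2 + a)*(3 + a))
w = -42 (w = -(6 + 4² + 5*4) = -(6 + 16 + 20) = -1*42 = -42)
(w + t(-35, C(-4)))*(-849) = (-42 - 31)*(-849) = -73*(-849) = 61977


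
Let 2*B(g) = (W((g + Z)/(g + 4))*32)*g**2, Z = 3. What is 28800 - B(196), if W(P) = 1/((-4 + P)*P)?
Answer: 28030691200/119599 ≈ 2.3437e+5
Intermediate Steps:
W(P) = 1/(P*(-4 + P))
B(g) = 16*g**2*(4 + g)/((-4 + (3 + g)/(4 + g))*(3 + g)) (B(g) = (((1/((((g + 3)/(g + 4)))*(-4 + (g + 3)/(g + 4))))*32)*g**2)/2 = (((1/((((3 + g)/(4 + g)))*(-4 + (3 + g)/(4 + g))))*32)*g**2)/2 = (((((4 + g)/(3 + g))/(-4 + (3 + g)/(4 + g)))*32)*g**2)/2 = ((((4 + g)/((-4 + (3 + g)/(4 + g))*(3 + g)))*32)*g**2)/2 = ((32*(4 + g)/((-4 + (3 + g)/(4 + g))*(3 + g)))*g**2)/2 = (32*g**2*(4 + g)/((-4 + (3 + g)/(4 + g))*(3 + g)))/2 = 16*g**2*(4 + g)/((-4 + (3 + g)/(4 + g))*(3 + g)))
28800 - B(196) = 28800 - 16*196**2*(4 + 196)**2/((-13 - 3*196)*(3 + 196)) = 28800 - 16*38416*200**2/((-13 - 588)*199) = 28800 - 16*38416*40000/((-601)*199) = 28800 - 16*38416*(-1)*40000/(601*199) = 28800 - 1*(-24586240000/119599) = 28800 + 24586240000/119599 = 28030691200/119599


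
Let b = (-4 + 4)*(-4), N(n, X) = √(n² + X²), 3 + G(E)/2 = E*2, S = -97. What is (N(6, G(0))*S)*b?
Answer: 0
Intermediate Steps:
G(E) = -6 + 4*E (G(E) = -6 + 2*(E*2) = -6 + 2*(2*E) = -6 + 4*E)
N(n, X) = √(X² + n²)
b = 0 (b = 0*(-4) = 0)
(N(6, G(0))*S)*b = (√((-6 + 4*0)² + 6²)*(-97))*0 = (√((-6 + 0)² + 36)*(-97))*0 = (√((-6)² + 36)*(-97))*0 = (√(36 + 36)*(-97))*0 = (√72*(-97))*0 = ((6*√2)*(-97))*0 = -582*√2*0 = 0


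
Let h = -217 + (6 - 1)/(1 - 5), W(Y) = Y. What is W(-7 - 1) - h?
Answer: 841/4 ≈ 210.25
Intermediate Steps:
h = -873/4 (h = -217 + 5/(-4) = -217 - ¼*5 = -217 - 5/4 = -873/4 ≈ -218.25)
W(-7 - 1) - h = (-7 - 1) - 1*(-873/4) = -8 + 873/4 = 841/4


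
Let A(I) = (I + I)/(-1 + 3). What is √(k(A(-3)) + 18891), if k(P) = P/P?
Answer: 2*√4723 ≈ 137.45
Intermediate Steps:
A(I) = I (A(I) = (2*I)/2 = (2*I)*(½) = I)
k(P) = 1
√(k(A(-3)) + 18891) = √(1 + 18891) = √18892 = 2*√4723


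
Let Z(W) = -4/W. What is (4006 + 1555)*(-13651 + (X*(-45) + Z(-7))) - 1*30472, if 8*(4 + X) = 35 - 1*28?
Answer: -4208875421/56 ≈ -7.5159e+7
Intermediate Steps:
X = -25/8 (X = -4 + (35 - 1*28)/8 = -4 + (35 - 28)/8 = -4 + (⅛)*7 = -4 + 7/8 = -25/8 ≈ -3.1250)
(4006 + 1555)*(-13651 + (X*(-45) + Z(-7))) - 1*30472 = (4006 + 1555)*(-13651 + (-25/8*(-45) - 4/(-7))) - 1*30472 = 5561*(-13651 + (1125/8 - 4*(-⅐))) - 30472 = 5561*(-13651 + (1125/8 + 4/7)) - 30472 = 5561*(-13651 + 7907/56) - 30472 = 5561*(-756549/56) - 30472 = -4207168989/56 - 30472 = -4208875421/56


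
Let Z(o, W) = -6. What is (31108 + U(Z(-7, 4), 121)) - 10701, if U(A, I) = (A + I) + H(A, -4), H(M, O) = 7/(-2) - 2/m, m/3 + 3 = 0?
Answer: 369337/18 ≈ 20519.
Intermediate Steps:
m = -9 (m = -9 + 3*0 = -9 + 0 = -9)
H(M, O) = -59/18 (H(M, O) = 7/(-2) - 2/(-9) = 7*(-½) - 2*(-⅑) = -7/2 + 2/9 = -59/18)
U(A, I) = -59/18 + A + I (U(A, I) = (A + I) - 59/18 = -59/18 + A + I)
(31108 + U(Z(-7, 4), 121)) - 10701 = (31108 + (-59/18 - 6 + 121)) - 10701 = (31108 + 2011/18) - 10701 = 561955/18 - 10701 = 369337/18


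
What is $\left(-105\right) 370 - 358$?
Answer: $-39208$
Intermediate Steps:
$\left(-105\right) 370 - 358 = -38850 - 358 = -39208$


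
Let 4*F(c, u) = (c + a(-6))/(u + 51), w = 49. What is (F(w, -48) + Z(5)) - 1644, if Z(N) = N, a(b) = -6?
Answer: -19625/12 ≈ -1635.4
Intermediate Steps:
F(c, u) = (-6 + c)/(4*(51 + u)) (F(c, u) = ((c - 6)/(u + 51))/4 = ((-6 + c)/(51 + u))/4 = (-6 + c)/(4*(51 + u)))
(F(w, -48) + Z(5)) - 1644 = ((-6 + 49)/(4*(51 - 48)) + 5) - 1644 = ((¼)*43/3 + 5) - 1644 = ((¼)*(⅓)*43 + 5) - 1644 = (43/12 + 5) - 1644 = 103/12 - 1644 = -19625/12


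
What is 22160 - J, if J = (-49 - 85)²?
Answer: 4204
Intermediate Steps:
J = 17956 (J = (-134)² = 17956)
22160 - J = 22160 - 1*17956 = 22160 - 17956 = 4204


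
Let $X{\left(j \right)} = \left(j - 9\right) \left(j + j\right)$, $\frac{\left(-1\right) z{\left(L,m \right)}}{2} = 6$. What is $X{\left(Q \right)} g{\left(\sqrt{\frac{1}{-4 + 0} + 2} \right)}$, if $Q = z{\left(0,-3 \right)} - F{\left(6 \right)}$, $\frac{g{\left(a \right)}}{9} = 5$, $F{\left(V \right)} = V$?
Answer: $43740$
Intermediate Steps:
$z{\left(L,m \right)} = -12$ ($z{\left(L,m \right)} = \left(-2\right) 6 = -12$)
$g{\left(a \right)} = 45$ ($g{\left(a \right)} = 9 \cdot 5 = 45$)
$Q = -18$ ($Q = -12 - 6 = -18$)
$X{\left(j \right)} = 2 j \left(-9 + j\right)$ ($X{\left(j \right)} = \left(-9 + j\right) 2 j = 2 j \left(-9 + j\right)$)
$X{\left(Q \right)} g{\left(\sqrt{\frac{1}{-4 + 0} + 2} \right)} = 2 \left(-18\right) \left(-9 - 18\right) 45 = 2 \left(-18\right) \left(-27\right) 45 = 972 \cdot 45 = 43740$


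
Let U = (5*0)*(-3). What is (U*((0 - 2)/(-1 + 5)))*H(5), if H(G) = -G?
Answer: 0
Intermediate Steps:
U = 0 (U = 0*(-3) = 0)
(U*((0 - 2)/(-1 + 5)))*H(5) = (0*((0 - 2)/(-1 + 5)))*(-1*5) = (0*(-2/4))*(-5) = (0*(-2*¼))*(-5) = (0*(-½))*(-5) = 0*(-5) = 0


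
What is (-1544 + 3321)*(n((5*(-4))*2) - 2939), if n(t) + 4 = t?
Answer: -5300791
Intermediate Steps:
n(t) = -4 + t
(-1544 + 3321)*(n((5*(-4))*2) - 2939) = (-1544 + 3321)*((-4 + (5*(-4))*2) - 2939) = 1777*((-4 - 20*2) - 2939) = 1777*((-4 - 40) - 2939) = 1777*(-44 - 2939) = 1777*(-2983) = -5300791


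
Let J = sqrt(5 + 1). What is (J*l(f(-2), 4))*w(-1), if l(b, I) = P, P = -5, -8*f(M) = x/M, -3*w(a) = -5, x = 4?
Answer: -25*sqrt(6)/3 ≈ -20.412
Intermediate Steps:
w(a) = 5/3 (w(a) = -1/3*(-5) = 5/3)
J = sqrt(6) ≈ 2.4495
f(M) = -1/(2*M)
l(b, I) = -5
(J*l(f(-2), 4))*w(-1) = (sqrt(6)*(-5))*(5/3) = -5*sqrt(6)*(5/3) = -25*sqrt(6)/3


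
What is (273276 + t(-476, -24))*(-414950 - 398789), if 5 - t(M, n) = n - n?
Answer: -222379407659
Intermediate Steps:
t(M, n) = 5 (t(M, n) = 5 - (n - n) = 5 - 1*0 = 5 + 0 = 5)
(273276 + t(-476, -24))*(-414950 - 398789) = (273276 + 5)*(-414950 - 398789) = 273281*(-813739) = -222379407659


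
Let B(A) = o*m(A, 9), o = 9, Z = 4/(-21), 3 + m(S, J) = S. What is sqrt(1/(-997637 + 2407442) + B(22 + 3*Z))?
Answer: 2*sqrt(14321856605)/18585 ≈ 12.879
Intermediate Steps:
m(S, J) = -3 + S
Z = -4/21 (Z = 4*(-1/21) = -4/21 ≈ -0.19048)
B(A) = -27 + 9*A (B(A) = 9*(-3 + A) = -27 + 9*A)
sqrt(1/(-997637 + 2407442) + B(22 + 3*Z)) = sqrt(1/(-997637 + 2407442) + (-27 + 9*(22 + 3*(-4/21)))) = sqrt(1/1409805 + (-27 + 9*(22 - 4/7))) = sqrt(1/1409805 + (-27 + 9*(150/7))) = sqrt(1/1409805 + (-27 + 1350/7)) = sqrt(1/1409805 + 1161/7) = sqrt(1636783612/9868635) = 2*sqrt(14321856605)/18585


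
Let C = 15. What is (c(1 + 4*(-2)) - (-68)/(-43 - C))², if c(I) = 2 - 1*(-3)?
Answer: 12321/841 ≈ 14.650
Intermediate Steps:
c(I) = 5 (c(I) = 2 + 3 = 5)
(c(1 + 4*(-2)) - (-68)/(-43 - C))² = (5 - (-68)/(-43 - 1*15))² = (5 - (-68)/(-43 - 15))² = (5 - (-68)/(-58))² = (5 - (-68)*(-1)/58)² = (5 - 1*34/29)² = (5 - 34/29)² = (111/29)² = 12321/841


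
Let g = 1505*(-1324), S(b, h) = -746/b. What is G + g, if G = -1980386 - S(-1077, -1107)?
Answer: -4278928208/1077 ≈ -3.9730e+6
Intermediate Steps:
g = -1992620
G = -2132876468/1077 (G = -1980386 - (-746)/(-1077) = -1980386 - (-746)*(-1)/1077 = -1980386 - 1*746/1077 = -1980386 - 746/1077 = -2132876468/1077 ≈ -1.9804e+6)
G + g = -2132876468/1077 - 1992620 = -4278928208/1077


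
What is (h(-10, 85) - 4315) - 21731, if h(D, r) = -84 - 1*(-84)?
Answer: -26046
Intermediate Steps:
h(D, r) = 0 (h(D, r) = -84 + 84 = 0)
(h(-10, 85) - 4315) - 21731 = (0 - 4315) - 21731 = -4315 - 21731 = -26046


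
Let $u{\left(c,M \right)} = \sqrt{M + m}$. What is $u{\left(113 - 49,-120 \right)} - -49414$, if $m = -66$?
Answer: $49414 + i \sqrt{186} \approx 49414.0 + 13.638 i$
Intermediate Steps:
$u{\left(c,M \right)} = \sqrt{-66 + M}$ ($u{\left(c,M \right)} = \sqrt{M - 66} = \sqrt{-66 + M}$)
$u{\left(113 - 49,-120 \right)} - -49414 = \sqrt{-66 - 120} - -49414 = \sqrt{-186} + 49414 = i \sqrt{186} + 49414 = 49414 + i \sqrt{186}$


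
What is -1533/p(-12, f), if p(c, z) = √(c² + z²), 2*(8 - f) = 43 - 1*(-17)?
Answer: -1533*√157/314 ≈ -61.173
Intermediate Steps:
f = -22 (f = 8 - (43 - 1*(-17))/2 = 8 - (43 + 17)/2 = 8 - ½*60 = 8 - 30 = -22)
-1533/p(-12, f) = -1533/√((-12)² + (-22)²) = -1533/√(144 + 484) = -1533*√157/314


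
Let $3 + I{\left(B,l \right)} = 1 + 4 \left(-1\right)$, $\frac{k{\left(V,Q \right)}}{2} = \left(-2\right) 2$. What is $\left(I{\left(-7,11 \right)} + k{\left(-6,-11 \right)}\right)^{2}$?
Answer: $196$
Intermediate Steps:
$k{\left(V,Q \right)} = -8$ ($k{\left(V,Q \right)} = 2 \left(\left(-2\right) 2\right) = 2 \left(-4\right) = -8$)
$I{\left(B,l \right)} = -6$ ($I{\left(B,l \right)} = -3 + \left(1 + 4 \left(-1\right)\right) = -3 + \left(1 - 4\right) = -3 - 3 = -6$)
$\left(I{\left(-7,11 \right)} + k{\left(-6,-11 \right)}\right)^{2} = \left(-6 - 8\right)^{2} = \left(-14\right)^{2} = 196$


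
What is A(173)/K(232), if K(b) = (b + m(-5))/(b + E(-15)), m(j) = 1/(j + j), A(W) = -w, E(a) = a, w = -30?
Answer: 21700/773 ≈ 28.072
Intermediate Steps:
A(W) = 30 (A(W) = -1*(-30) = 30)
m(j) = 1/(2*j)
K(b) = (-⅒ + b)/(-15 + b) (K(b) = (b + (½)/(-5))/(b - 15) = (b + (½)*(-⅕))/(-15 + b) = (b - ⅒)/(-15 + b) = (-⅒ + b)/(-15 + b))
A(173)/K(232) = 30/(((-⅒ + 232)/(-15 + 232))) = 30/(((2319/10)/217)) = 30/(((1/217)*(2319/10))) = 30/(2319/2170) = 30*(2170/2319) = 21700/773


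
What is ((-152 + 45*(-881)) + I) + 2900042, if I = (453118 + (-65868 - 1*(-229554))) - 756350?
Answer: 2720699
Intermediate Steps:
I = -139546 (I = (453118 + (-65868 + 229554)) - 756350 = (453118 + 163686) - 756350 = 616804 - 756350 = -139546)
((-152 + 45*(-881)) + I) + 2900042 = ((-152 + 45*(-881)) - 139546) + 2900042 = ((-152 - 39645) - 139546) + 2900042 = (-39797 - 139546) + 2900042 = -179343 + 2900042 = 2720699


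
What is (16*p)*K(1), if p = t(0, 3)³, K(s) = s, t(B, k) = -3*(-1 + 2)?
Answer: -432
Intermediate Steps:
t(B, k) = -3 (t(B, k) = -3*1 = -3)
p = -27 (p = (-3)³ = -27)
(16*p)*K(1) = (16*(-27))*1 = -432*1 = -432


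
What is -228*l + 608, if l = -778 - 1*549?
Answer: 303164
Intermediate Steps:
l = -1327 (l = -778 - 549 = -1327)
-228*l + 608 = -228*(-1327) + 608 = 302556 + 608 = 303164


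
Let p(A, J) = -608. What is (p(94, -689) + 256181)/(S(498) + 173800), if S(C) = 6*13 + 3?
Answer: 255573/173881 ≈ 1.4698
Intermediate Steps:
S(C) = 81 (S(C) = 78 + 3 = 81)
(p(94, -689) + 256181)/(S(498) + 173800) = (-608 + 256181)/(81 + 173800) = 255573/173881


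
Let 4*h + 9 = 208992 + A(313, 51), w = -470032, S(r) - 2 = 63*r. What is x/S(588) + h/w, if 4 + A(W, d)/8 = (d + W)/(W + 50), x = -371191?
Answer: -128071425440687/12641696772672 ≈ -10.131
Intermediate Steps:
S(r) = 2 + 63*r
A(W, d) = -32 + 8*(W + d)/(50 + W) (A(W, d) = -32 + 8*((d + W)/(W + 50)) = -32 + 8*((W + d)/(50 + W)) = -32 + 8*(W + d)/(50 + W))
h = 75852125/1452 (h = -9/4 + (208992 + 8*(-200 + 51 - 3*313)/(50 + 313))/4 = -9/4 + (208992 + 8*(-200 + 51 - 939)/363)/4 = -9/4 + (208992 + 8*(1/363)*(-1088))/4 = -9/4 + (208992 - 8704/363)/4 = -9/4 + (1/4)*(75855392/363) = -9/4 + 18963848/363 = 75852125/1452 ≈ 52240.)
x/S(588) + h/w = -371191/(2 + 63*588) + (75852125/1452)/(-470032) = -371191/(2 + 37044) + (75852125/1452)*(-1/470032) = -371191/37046 - 75852125/682486464 = -128071425440687/12641696772672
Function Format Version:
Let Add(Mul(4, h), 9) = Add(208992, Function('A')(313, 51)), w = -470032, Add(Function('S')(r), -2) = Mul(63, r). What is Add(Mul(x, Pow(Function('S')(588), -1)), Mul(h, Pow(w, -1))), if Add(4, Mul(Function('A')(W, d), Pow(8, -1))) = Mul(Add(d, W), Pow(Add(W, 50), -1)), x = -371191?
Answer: Rational(-128071425440687, 12641696772672) ≈ -10.131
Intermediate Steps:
Function('S')(r) = Add(2, Mul(63, r))
Function('A')(W, d) = Add(-32, Mul(8, Pow(Add(50, W), -1), Add(W, d))) (Function('A')(W, d) = Add(-32, Mul(8, Mul(Add(d, W), Pow(Add(W, 50), -1)))) = Add(-32, Mul(8, Mul(Add(W, d), Pow(Add(50, W), -1)))) = Add(-32, Mul(8, Mul(Pow(Add(50, W), -1), Add(W, d)))) = Add(-32, Mul(8, Pow(Add(50, W), -1), Add(W, d))))
h = Rational(75852125, 1452) (h = Add(Rational(-9, 4), Mul(Rational(1, 4), Add(208992, Mul(8, Pow(Add(50, 313), -1), Add(-200, 51, Mul(-3, 313)))))) = Add(Rational(-9, 4), Mul(Rational(1, 4), Add(208992, Mul(8, Pow(363, -1), Add(-200, 51, -939))))) = Add(Rational(-9, 4), Mul(Rational(1, 4), Add(208992, Mul(8, Rational(1, 363), -1088)))) = Add(Rational(-9, 4), Mul(Rational(1, 4), Add(208992, Rational(-8704, 363)))) = Add(Rational(-9, 4), Mul(Rational(1, 4), Rational(75855392, 363))) = Add(Rational(-9, 4), Rational(18963848, 363)) = Rational(75852125, 1452) ≈ 52240.)
Add(Mul(x, Pow(Function('S')(588), -1)), Mul(h, Pow(w, -1))) = Add(Mul(-371191, Pow(Add(2, Mul(63, 588)), -1)), Mul(Rational(75852125, 1452), Pow(-470032, -1))) = Add(Mul(-371191, Pow(Add(2, 37044), -1)), Mul(Rational(75852125, 1452), Rational(-1, 470032))) = Add(Mul(-371191, Pow(37046, -1)), Rational(-75852125, 682486464)) = Add(Mul(-371191, Rational(1, 37046)), Rational(-75852125, 682486464)) = Add(Rational(-371191, 37046), Rational(-75852125, 682486464)) = Rational(-128071425440687, 12641696772672)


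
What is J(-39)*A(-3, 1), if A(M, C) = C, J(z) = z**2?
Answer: 1521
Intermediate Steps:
J(-39)*A(-3, 1) = (-39)**2*1 = 1521*1 = 1521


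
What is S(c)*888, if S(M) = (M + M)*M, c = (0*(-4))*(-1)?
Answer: 0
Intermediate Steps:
c = 0 (c = 0*(-1) = 0)
S(M) = 2*M**2 (S(M) = (2*M)*M = 2*M**2)
S(c)*888 = (2*0**2)*888 = (2*0)*888 = 0*888 = 0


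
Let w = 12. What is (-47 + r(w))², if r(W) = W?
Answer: 1225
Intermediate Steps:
(-47 + r(w))² = (-47 + 12)² = (-35)² = 1225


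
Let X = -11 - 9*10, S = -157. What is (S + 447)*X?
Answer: -29290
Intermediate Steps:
X = -101 (X = -11 - 90 = -101)
(S + 447)*X = (-157 + 447)*(-101) = 290*(-101) = -29290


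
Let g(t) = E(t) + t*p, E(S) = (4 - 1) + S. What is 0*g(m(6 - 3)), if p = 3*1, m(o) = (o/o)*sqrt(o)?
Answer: 0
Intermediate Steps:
m(o) = sqrt(o) (m(o) = 1*sqrt(o) = sqrt(o))
E(S) = 3 + S
p = 3
g(t) = 3 + 4*t (g(t) = (3 + t) + t*3 = (3 + t) + 3*t = 3 + 4*t)
0*g(m(6 - 3)) = 0*(3 + 4*sqrt(6 - 3)) = 0*(3 + 4*sqrt(3)) = 0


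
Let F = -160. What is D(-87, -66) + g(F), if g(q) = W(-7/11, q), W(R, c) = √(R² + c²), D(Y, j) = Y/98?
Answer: -87/98 + √3097649/11 ≈ 159.11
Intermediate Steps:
D(Y, j) = Y/98 (D(Y, j) = Y*(1/98) = Y/98)
g(q) = √(49/121 + q²) (g(q) = √((-7/11)² + q²) = √(49/121 + q²))
D(-87, -66) + g(F) = (1/98)*(-87) + √(49 + 121*(-160)²)/11 = -87/98 + √(49 + 121*25600)/11 = -87/98 + √(49 + 3097600)/11 = -87/98 + √3097649/11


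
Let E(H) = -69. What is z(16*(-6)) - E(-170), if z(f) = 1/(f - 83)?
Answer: 12350/179 ≈ 68.994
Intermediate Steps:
z(f) = 1/(-83 + f)
z(16*(-6)) - E(-170) = 1/(-83 + 16*(-6)) - 1*(-69) = 1/(-83 - 96) + 69 = 1/(-179) + 69 = -1/179 + 69 = 12350/179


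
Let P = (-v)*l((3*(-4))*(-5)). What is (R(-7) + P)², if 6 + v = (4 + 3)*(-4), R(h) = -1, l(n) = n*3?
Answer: 37442161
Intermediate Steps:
l(n) = 3*n
v = -34 (v = -6 + (4 + 3)*(-4) = -6 + 7*(-4) = -6 - 28 = -34)
P = 6120 (P = (-1*(-34))*(3*((3*(-4))*(-5))) = 34*(3*(-12*(-5))) = 34*(3*60) = 34*180 = 6120)
(R(-7) + P)² = (-1 + 6120)² = 6119² = 37442161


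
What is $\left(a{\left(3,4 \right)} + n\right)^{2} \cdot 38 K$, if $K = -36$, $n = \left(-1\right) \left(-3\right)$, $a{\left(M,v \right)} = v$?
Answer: $-67032$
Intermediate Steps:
$n = 3$
$\left(a{\left(3,4 \right)} + n\right)^{2} \cdot 38 K = \left(4 + 3\right)^{2} \cdot 38 \left(-36\right) = 7^{2} \cdot 38 \left(-36\right) = 49 \cdot 38 \left(-36\right) = 1862 \left(-36\right) = -67032$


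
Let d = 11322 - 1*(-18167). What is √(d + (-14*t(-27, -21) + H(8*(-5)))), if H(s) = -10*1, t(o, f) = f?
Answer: √29773 ≈ 172.55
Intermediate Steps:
H(s) = -10
d = 29489 (d = 11322 + 18167 = 29489)
√(d + (-14*t(-27, -21) + H(8*(-5)))) = √(29489 + (-14*(-21) - 10)) = √(29489 + (294 - 10)) = √(29489 + 284) = √29773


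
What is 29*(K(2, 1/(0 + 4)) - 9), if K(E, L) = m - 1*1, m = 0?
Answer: -290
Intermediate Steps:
K(E, L) = -1 (K(E, L) = 0 - 1*1 = 0 - 1 = -1)
29*(K(2, 1/(0 + 4)) - 9) = 29*(-1 - 9) = 29*(-10) = -290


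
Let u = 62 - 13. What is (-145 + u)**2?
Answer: 9216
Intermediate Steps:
u = 49
(-145 + u)**2 = (-145 + 49)**2 = (-96)**2 = 9216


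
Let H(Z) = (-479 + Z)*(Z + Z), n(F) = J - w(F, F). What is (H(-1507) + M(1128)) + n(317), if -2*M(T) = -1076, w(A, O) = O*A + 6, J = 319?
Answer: 5886166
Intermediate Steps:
w(A, O) = 6 + A*O (w(A, O) = A*O + 6 = 6 + A*O)
n(F) = 313 - F**2 (n(F) = 319 - (6 + F*F) = 319 - (6 + F**2) = 319 + (-6 - F**2) = 313 - F**2)
M(T) = 538 (M(T) = -1/2*(-1076) = 538)
H(Z) = 2*Z*(-479 + Z) (H(Z) = (-479 + Z)*(2*Z) = 2*Z*(-479 + Z))
(H(-1507) + M(1128)) + n(317) = (2*(-1507)*(-479 - 1507) + 538) + (313 - 1*317**2) = (2*(-1507)*(-1986) + 538) + (313 - 1*100489) = (5985804 + 538) + (313 - 100489) = 5986342 - 100176 = 5886166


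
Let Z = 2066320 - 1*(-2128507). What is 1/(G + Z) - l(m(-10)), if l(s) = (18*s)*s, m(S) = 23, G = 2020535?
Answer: -59182676963/6215362 ≈ -9522.0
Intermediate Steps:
Z = 4194827 (Z = 2066320 + 2128507 = 4194827)
l(s) = 18*s**2
1/(G + Z) - l(m(-10)) = 1/(2020535 + 4194827) - 18*23**2 = 1/6215362 - 18*529 = 1/6215362 - 1*9522 = 1/6215362 - 9522 = -59182676963/6215362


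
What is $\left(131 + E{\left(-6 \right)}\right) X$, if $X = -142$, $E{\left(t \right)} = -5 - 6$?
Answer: $-17040$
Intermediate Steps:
$E{\left(t \right)} = -11$ ($E{\left(t \right)} = -5 - 6 = -11$)
$\left(131 + E{\left(-6 \right)}\right) X = \left(131 - 11\right) \left(-142\right) = 120 \left(-142\right) = -17040$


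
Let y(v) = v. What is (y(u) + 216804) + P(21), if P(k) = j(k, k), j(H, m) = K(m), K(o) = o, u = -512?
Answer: 216313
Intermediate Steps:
j(H, m) = m
P(k) = k
(y(u) + 216804) + P(21) = (-512 + 216804) + 21 = 216292 + 21 = 216313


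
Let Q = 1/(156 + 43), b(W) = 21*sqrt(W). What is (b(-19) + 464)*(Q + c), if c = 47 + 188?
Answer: 21699424/199 + 982086*I*sqrt(19)/199 ≈ 1.0904e+5 + 21512.0*I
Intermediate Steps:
c = 235
Q = 1/199 ≈ 0.0050251
(b(-19) + 464)*(Q + c) = (21*sqrt(-19) + 464)*(1/199 + 235) = (21*(I*sqrt(19)) + 464)*(46766/199) = (21*I*sqrt(19) + 464)*(46766/199) = (464 + 21*I*sqrt(19))*(46766/199) = 21699424/199 + 982086*I*sqrt(19)/199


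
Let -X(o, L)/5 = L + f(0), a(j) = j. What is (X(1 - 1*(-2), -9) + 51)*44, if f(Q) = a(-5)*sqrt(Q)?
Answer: 4224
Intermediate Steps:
f(Q) = -5*sqrt(Q)
X(o, L) = -5*L (X(o, L) = -5*(L - 5*sqrt(0)) = -5*(L - 5*0) = -5*(L + 0) = -5*L)
(X(1 - 1*(-2), -9) + 51)*44 = (-5*(-9) + 51)*44 = (45 + 51)*44 = 96*44 = 4224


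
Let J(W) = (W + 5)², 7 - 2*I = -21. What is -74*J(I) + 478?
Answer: -26236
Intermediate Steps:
I = 14 (I = 7/2 - ½*(-21) = 7/2 + 21/2 = 14)
J(W) = (5 + W)²
-74*J(I) + 478 = -74*(5 + 14)² + 478 = -74*19² + 478 = -74*361 + 478 = -26714 + 478 = -26236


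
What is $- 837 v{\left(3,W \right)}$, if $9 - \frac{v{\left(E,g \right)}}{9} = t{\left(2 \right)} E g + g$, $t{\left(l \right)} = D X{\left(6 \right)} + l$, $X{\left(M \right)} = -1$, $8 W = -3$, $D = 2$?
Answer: $- \frac{564975}{8} \approx -70622.0$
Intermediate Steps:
$W = - \frac{3}{8}$ ($W = \frac{1}{8} \left(-3\right) = - \frac{3}{8} \approx -0.375$)
$t{\left(l \right)} = -2 + l$ ($t{\left(l \right)} = 2 \left(-1\right) + l = -2 + l$)
$v{\left(E,g \right)} = 81 - 9 g$ ($v{\left(E,g \right)} = 81 - 9 \left(\left(-2 + 2\right) E g + g\right) = 81 - 9 \left(0 E g + g\right) = 81 - 9 \left(0 g + g\right) = 81 - 9 \left(0 + g\right) = 81 - 9 g$)
$- 837 v{\left(3,W \right)} = - 837 \left(81 - - \frac{27}{8}\right) = - 837 \left(81 + \frac{27}{8}\right) = \left(-837\right) \frac{675}{8} = - \frac{564975}{8}$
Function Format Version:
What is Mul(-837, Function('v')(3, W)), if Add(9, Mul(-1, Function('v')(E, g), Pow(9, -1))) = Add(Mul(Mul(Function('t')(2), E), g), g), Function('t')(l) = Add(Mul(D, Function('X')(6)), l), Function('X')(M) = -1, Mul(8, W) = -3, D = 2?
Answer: Rational(-564975, 8) ≈ -70622.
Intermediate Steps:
W = Rational(-3, 8) (W = Mul(Rational(1, 8), -3) = Rational(-3, 8) ≈ -0.37500)
Function('t')(l) = Add(-2, l) (Function('t')(l) = Add(Mul(2, -1), l) = Add(-2, l))
Function('v')(E, g) = Add(81, Mul(-9, g)) (Function('v')(E, g) = Add(81, Mul(-9, Add(Mul(Mul(Add(-2, 2), E), g), g))) = Add(81, Mul(-9, Add(Mul(Mul(0, E), g), g))) = Add(81, Mul(-9, Add(Mul(0, g), g))) = Add(81, Mul(-9, Add(0, g))) = Add(81, Mul(-9, g)))
Mul(-837, Function('v')(3, W)) = Mul(-837, Add(81, Mul(-9, Rational(-3, 8)))) = Mul(-837, Add(81, Rational(27, 8))) = Mul(-837, Rational(675, 8)) = Rational(-564975, 8)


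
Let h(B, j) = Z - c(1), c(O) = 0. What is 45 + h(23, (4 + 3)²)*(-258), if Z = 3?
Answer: -729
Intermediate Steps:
h(B, j) = 3 (h(B, j) = 3 - 1*0 = 3 + 0 = 3)
45 + h(23, (4 + 3)²)*(-258) = 45 + 3*(-258) = 45 - 774 = -729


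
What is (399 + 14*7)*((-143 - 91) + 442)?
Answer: 103376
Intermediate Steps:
(399 + 14*7)*((-143 - 91) + 442) = (399 + 98)*(-234 + 442) = 497*208 = 103376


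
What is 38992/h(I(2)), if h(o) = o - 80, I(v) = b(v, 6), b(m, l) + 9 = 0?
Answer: -38992/89 ≈ -438.11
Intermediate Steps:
b(m, l) = -9 (b(m, l) = -9 + 0 = -9)
I(v) = -9
h(o) = -80 + o
38992/h(I(2)) = 38992/(-80 - 9) = 38992/(-89) = 38992*(-1/89) = -38992/89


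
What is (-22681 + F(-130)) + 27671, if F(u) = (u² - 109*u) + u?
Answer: 35930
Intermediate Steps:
F(u) = u² - 108*u
(-22681 + F(-130)) + 27671 = (-22681 - 130*(-108 - 130)) + 27671 = (-22681 - 130*(-238)) + 27671 = (-22681 + 30940) + 27671 = 8259 + 27671 = 35930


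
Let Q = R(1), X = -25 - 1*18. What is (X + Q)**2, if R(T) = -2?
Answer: 2025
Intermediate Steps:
X = -43 (X = -25 - 18 = -43)
Q = -2
(X + Q)**2 = (-43 - 2)**2 = (-45)**2 = 2025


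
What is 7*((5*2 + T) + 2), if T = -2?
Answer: 70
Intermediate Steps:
7*((5*2 + T) + 2) = 7*((5*2 - 2) + 2) = 7*((10 - 2) + 2) = 7*(8 + 2) = 7*10 = 70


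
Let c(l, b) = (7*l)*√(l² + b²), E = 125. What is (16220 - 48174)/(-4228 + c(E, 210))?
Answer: -1484632/502297551 - 1536250*√2389/502297551 ≈ -0.15244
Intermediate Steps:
c(l, b) = 7*l*√(b² + l²) (c(l, b) = (7*l)*√(b² + l²) = 7*l*√(b² + l²))
(16220 - 48174)/(-4228 + c(E, 210)) = (16220 - 48174)/(-4228 + 7*125*√(210² + 125²)) = -31954/(-4228 + 7*125*√(44100 + 15625)) = -31954/(-4228 + 7*125*√59725) = -31954/(-4228 + 7*125*(5*√2389)) = -31954/(-4228 + 4375*√2389)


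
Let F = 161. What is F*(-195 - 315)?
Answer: -82110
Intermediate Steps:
F*(-195 - 315) = 161*(-195 - 315) = 161*(-510) = -82110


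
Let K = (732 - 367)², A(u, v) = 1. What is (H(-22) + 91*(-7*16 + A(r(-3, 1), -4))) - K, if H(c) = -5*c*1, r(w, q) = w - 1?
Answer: -143216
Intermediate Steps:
r(w, q) = -1 + w
H(c) = -5*c
K = 133225 (K = 365² = 133225)
(H(-22) + 91*(-7*16 + A(r(-3, 1), -4))) - K = (-5*(-22) + 91*(-7*16 + 1)) - 1*133225 = (110 + 91*(-112 + 1)) - 133225 = (110 + 91*(-111)) - 133225 = (110 - 10101) - 133225 = -9991 - 133225 = -143216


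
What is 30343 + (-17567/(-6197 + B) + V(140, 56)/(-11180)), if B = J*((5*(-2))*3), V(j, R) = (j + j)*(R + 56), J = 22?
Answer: 116305698786/3833063 ≈ 30343.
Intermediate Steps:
V(j, R) = 2*j*(56 + R) (V(j, R) = (2*j)*(56 + R) = 2*j*(56 + R))
B = -660 (B = 22*((5*(-2))*3) = 22*(-10*3) = 22*(-30) = -660)
30343 + (-17567/(-6197 + B) + V(140, 56)/(-11180)) = 30343 + (-17567/(-6197 - 660) + (2*140*(56 + 56))/(-11180)) = 30343 + (-17567/(-6857) + (2*140*112)*(-1/11180)) = 30343 + (-17567*(-1/6857) + 31360*(-1/11180)) = 30343 + (17567/6857 - 1568/559) = 30343 - 931823/3833063 = 116305698786/3833063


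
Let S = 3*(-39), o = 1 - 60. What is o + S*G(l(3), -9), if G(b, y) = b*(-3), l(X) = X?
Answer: 994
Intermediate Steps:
G(b, y) = -3*b
o = -59
S = -117
o + S*G(l(3), -9) = -59 - (-351)*3 = -59 - 117*(-9) = -59 + 1053 = 994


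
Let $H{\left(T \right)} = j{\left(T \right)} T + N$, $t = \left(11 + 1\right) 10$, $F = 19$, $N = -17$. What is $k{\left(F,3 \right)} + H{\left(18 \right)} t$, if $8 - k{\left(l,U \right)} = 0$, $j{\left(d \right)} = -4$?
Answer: $-10672$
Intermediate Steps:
$k{\left(l,U \right)} = 8$ ($k{\left(l,U \right)} = 8 - 0 = 8 + 0 = 8$)
$t = 120$ ($t = 12 \cdot 10 = 120$)
$H{\left(T \right)} = -17 - 4 T$ ($H{\left(T \right)} = - 4 T - 17 = -17 - 4 T$)
$k{\left(F,3 \right)} + H{\left(18 \right)} t = 8 + \left(-17 - 72\right) 120 = 8 - 10680 = -10672$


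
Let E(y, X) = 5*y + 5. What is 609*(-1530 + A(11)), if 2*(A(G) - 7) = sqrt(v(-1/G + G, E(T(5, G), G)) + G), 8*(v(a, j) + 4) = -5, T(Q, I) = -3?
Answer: -927507 + 609*sqrt(102)/8 ≈ -9.2674e+5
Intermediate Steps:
E(y, X) = 5 + 5*y
v(a, j) = -37/8 (v(a, j) = -4 + (1/8)*(-5) = -4 - 5/8 = -37/8)
A(G) = 7 + sqrt(-37/8 + G)/2
609*(-1530 + A(11)) = 609*(-1530 + (7 + sqrt(-74 + 16*11)/8)) = 609*(-1530 + (7 + sqrt(-74 + 176)/8)) = 609*(-1530 + (7 + sqrt(102)/8)) = 609*(-1523 + sqrt(102)/8) = -927507 + 609*sqrt(102)/8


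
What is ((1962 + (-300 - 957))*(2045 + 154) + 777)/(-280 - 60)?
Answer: -387768/85 ≈ -4562.0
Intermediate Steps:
((1962 + (-300 - 957))*(2045 + 154) + 777)/(-280 - 60) = ((1962 - 1257)*2199 + 777)/(-340) = (705*2199 + 777)*(-1/340) = (1550295 + 777)*(-1/340) = 1551072*(-1/340) = -387768/85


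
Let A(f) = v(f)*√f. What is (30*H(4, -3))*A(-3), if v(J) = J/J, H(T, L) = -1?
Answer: -30*I*√3 ≈ -51.962*I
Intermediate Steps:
v(J) = 1
A(f) = √f (A(f) = 1*√f = √f)
(30*H(4, -3))*A(-3) = (30*(-1))*√(-3) = -30*I*√3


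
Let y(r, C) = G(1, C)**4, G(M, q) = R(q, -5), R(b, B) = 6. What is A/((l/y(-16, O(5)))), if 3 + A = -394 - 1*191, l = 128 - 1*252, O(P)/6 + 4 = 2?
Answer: 190512/31 ≈ 6145.5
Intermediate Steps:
O(P) = -12 (O(P) = -24 + 6*2 = -24 + 12 = -12)
G(M, q) = 6
l = -124 (l = 128 - 252 = -124)
A = -588 (A = -3 + (-394 - 1*191) = -3 + (-394 - 191) = -3 - 585 = -588)
y(r, C) = 1296 (y(r, C) = 6**4 = 1296)
A/((l/y(-16, O(5)))) = -588/((-124/1296)) = -588/((-124*1/1296)) = -588/(-31/324) = -588*(-324/31) = 190512/31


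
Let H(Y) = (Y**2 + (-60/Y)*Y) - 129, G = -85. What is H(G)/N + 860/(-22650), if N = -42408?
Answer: -1631969/8004510 ≈ -0.20388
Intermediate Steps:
H(Y) = -189 + Y**2 (H(Y) = (Y**2 - 60) - 129 = (-60 + Y**2) - 129 = -189 + Y**2)
H(G)/N + 860/(-22650) = (-189 + (-85)**2)/(-42408) + 860/(-22650) = (-189 + 7225)*(-1/42408) + 860*(-1/22650) = 7036*(-1/42408) - 86/2265 = -1759/10602 - 86/2265 = -1631969/8004510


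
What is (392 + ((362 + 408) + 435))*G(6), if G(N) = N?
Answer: 9582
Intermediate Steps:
(392 + ((362 + 408) + 435))*G(6) = (392 + ((362 + 408) + 435))*6 = (392 + (770 + 435))*6 = (392 + 1205)*6 = 1597*6 = 9582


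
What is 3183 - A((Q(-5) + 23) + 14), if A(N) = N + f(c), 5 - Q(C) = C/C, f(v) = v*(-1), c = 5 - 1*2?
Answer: 3145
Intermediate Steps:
c = 3 (c = 5 - 2 = 3)
f(v) = -v
Q(C) = 4 (Q(C) = 5 - C/C = 5 - 1*1 = 5 - 1 = 4)
A(N) = -3 + N (A(N) = N - 1*3 = N - 3 = -3 + N)
3183 - A((Q(-5) + 23) + 14) = 3183 - (-3 + ((4 + 23) + 14)) = 3183 - (-3 + (27 + 14)) = 3183 - (-3 + 41) = 3183 - 1*38 = 3183 - 38 = 3145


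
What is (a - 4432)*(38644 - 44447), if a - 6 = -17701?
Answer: 128402981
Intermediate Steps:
a = -17695 (a = 6 - 17701 = -17695)
(a - 4432)*(38644 - 44447) = (-17695 - 4432)*(38644 - 44447) = -22127*(-5803) = 128402981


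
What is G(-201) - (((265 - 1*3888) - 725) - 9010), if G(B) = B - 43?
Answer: 13114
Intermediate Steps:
G(B) = -43 + B
G(-201) - (((265 - 1*3888) - 725) - 9010) = (-43 - 201) - (((265 - 1*3888) - 725) - 9010) = -244 - (((265 - 3888) - 725) - 9010) = -244 - ((-3623 - 725) - 9010) = -244 - (-4348 - 9010) = -244 - 1*(-13358) = -244 + 13358 = 13114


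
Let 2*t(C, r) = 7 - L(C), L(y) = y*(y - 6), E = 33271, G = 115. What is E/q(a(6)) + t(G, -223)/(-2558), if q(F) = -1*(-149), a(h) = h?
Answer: 43020277/190571 ≈ 225.74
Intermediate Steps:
L(y) = y*(-6 + y)
t(C, r) = 7/2 - C*(-6 + C)/2 (t(C, r) = (7 - C*(-6 + C))/2 = 7/2 - C*(-6 + C)/2)
q(F) = 149
E/q(a(6)) + t(G, -223)/(-2558) = 33271/149 + (7/2 - ½*115*(-6 + 115))/(-2558) = 33271*(1/149) + (7/2 - ½*115*109)*(-1/2558) = 33271/149 + (7/2 - 12535/2)*(-1/2558) = 33271/149 - 6264*(-1/2558) = 33271/149 + 3132/1279 = 43020277/190571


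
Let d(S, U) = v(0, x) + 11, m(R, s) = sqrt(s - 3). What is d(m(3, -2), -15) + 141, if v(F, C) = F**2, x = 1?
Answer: 152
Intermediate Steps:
m(R, s) = sqrt(-3 + s)
d(S, U) = 11 (d(S, U) = 0**2 + 11 = 0 + 11 = 11)
d(m(3, -2), -15) + 141 = 11 + 141 = 152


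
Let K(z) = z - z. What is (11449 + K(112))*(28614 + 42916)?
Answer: 818946970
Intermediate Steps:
K(z) = 0
(11449 + K(112))*(28614 + 42916) = (11449 + 0)*(28614 + 42916) = 11449*71530 = 818946970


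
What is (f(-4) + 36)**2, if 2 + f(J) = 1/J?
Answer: 18225/16 ≈ 1139.1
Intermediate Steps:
f(J) = -2 + 1/J
(f(-4) + 36)**2 = ((-2 + 1/(-4)) + 36)**2 = ((-2 - 1/4) + 36)**2 = (-9/4 + 36)**2 = (135/4)**2 = 18225/16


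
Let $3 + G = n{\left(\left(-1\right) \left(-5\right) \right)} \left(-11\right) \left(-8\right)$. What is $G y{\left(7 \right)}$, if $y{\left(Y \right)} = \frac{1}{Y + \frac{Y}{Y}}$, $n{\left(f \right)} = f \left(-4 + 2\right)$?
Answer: $- \frac{883}{8} \approx -110.38$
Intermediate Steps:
$n{\left(f \right)} = - 2 f$ ($n{\left(f \right)} = f \left(-2\right) = - 2 f$)
$G = -883$ ($G = -3 + - 2 \left(\left(-1\right) \left(-5\right)\right) \left(-11\right) \left(-8\right) = -3 + \left(-2\right) 5 \left(-11\right) \left(-8\right) = -3 + \left(-10\right) \left(-11\right) \left(-8\right) = -3 + 110 \left(-8\right) = -3 - 880 = -883$)
$y{\left(Y \right)} = \frac{1}{1 + Y}$ ($y{\left(Y \right)} = \frac{1}{Y + 1} = \frac{1}{1 + Y}$)
$G y{\left(7 \right)} = - \frac{883}{1 + 7} = - \frac{883}{8}$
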